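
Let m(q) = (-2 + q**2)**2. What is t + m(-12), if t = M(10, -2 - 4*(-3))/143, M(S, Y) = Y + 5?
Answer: 2883467/143 ≈ 20164.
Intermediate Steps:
M(S, Y) = 5 + Y
t = 15/143 (t = (5 + (-2 - 4*(-3)))/143 = (5 + (-2 + 12))*(1/143) = (5 + 10)*(1/143) = 15*(1/143) = 15/143 ≈ 0.10490)
t + m(-12) = 15/143 + (-2 + (-12)**2)**2 = 15/143 + (-2 + 144)**2 = 15/143 + 142**2 = 15/143 + 20164 = 2883467/143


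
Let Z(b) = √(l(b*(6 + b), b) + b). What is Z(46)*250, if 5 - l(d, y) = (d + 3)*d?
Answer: 250*I*√5728789 ≈ 5.9837e+5*I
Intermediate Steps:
l(d, y) = 5 - d*(3 + d) (l(d, y) = 5 - (d + 3)*d = 5 - (3 + d)*d = 5 - d*(3 + d))
Z(b) = √(5 + b - b²*(6 + b)² - 3*b*(6 + b)) (Z(b) = √((5 - (b*(6 + b))² - 3*b*(6 + b)) + b) = √((5 - b²*(6 + b)² - 3*b*(6 + b)) + b) = √(5 + b - b²*(6 + b)² - 3*b*(6 + b)))
Z(46)*250 = √(5 + 46 - 1*46²*(6 + 46)² - 3*46*(6 + 46))*250 = √(5 + 46 - 1*2116*52² - 3*46*52)*250 = √(5 + 46 - 1*2116*2704 - 7176)*250 = √(5 + 46 - 5721664 - 7176)*250 = √(-5728789)*250 = (I*√5728789)*250 = 250*I*√5728789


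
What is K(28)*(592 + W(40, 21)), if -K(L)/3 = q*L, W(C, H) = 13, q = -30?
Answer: 1524600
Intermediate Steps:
K(L) = 90*L (K(L) = -(-90)*L = 90*L)
K(28)*(592 + W(40, 21)) = (90*28)*(592 + 13) = 2520*605 = 1524600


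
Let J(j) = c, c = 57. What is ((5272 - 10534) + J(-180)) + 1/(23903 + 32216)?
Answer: -292099394/56119 ≈ -5205.0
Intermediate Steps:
J(j) = 57
((5272 - 10534) + J(-180)) + 1/(23903 + 32216) = ((5272 - 10534) + 57) + 1/(23903 + 32216) = (-5262 + 57) + 1/56119 = -5205 + 1/56119 = -292099394/56119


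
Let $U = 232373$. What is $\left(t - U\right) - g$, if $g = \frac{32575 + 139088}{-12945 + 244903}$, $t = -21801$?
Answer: $- \frac{58957864355}{231958} \approx -2.5417 \cdot 10^{5}$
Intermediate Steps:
$g = \frac{171663}{231958} \approx 0.74006$
$\left(t - U\right) - g = \left(-21801 - 232373\right) - \frac{171663}{231958} = -254174 - \frac{171663}{231958} = - \frac{58957864355}{231958}$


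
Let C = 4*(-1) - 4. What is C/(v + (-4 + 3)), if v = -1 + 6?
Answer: -2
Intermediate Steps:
C = -8 (C = -4 - 4 = -8)
v = 5
C/(v + (-4 + 3)) = -8/(5 + (-4 + 3)) = -8/(5 - 1) = -8/4 = -8*¼ = -2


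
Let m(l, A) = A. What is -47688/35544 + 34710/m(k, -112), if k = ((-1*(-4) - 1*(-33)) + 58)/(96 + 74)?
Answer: -25814027/82936 ≈ -311.25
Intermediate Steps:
k = 19/34 (k = ((4 + 33) + 58)/170 = (37 + 58)*(1/170) = 95*(1/170) = 19/34 ≈ 0.55882)
-47688/35544 + 34710/m(k, -112) = -47688/35544 + 34710/(-112) = -47688*1/35544 + 34710*(-1/112) = -1987/1481 - 17355/56 = -25814027/82936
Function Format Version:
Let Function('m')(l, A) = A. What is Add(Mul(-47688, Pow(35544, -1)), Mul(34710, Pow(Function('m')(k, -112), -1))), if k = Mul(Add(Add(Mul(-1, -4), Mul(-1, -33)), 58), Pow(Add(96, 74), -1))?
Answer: Rational(-25814027, 82936) ≈ -311.25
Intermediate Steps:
k = Rational(19, 34) (k = Mul(Add(Add(4, 33), 58), Pow(170, -1)) = Mul(Add(37, 58), Rational(1, 170)) = Mul(95, Rational(1, 170)) = Rational(19, 34) ≈ 0.55882)
Add(Mul(-47688, Pow(35544, -1)), Mul(34710, Pow(Function('m')(k, -112), -1))) = Add(Mul(-47688, Pow(35544, -1)), Mul(34710, Pow(-112, -1))) = Add(Mul(-47688, Rational(1, 35544)), Mul(34710, Rational(-1, 112))) = Add(Rational(-1987, 1481), Rational(-17355, 56)) = Rational(-25814027, 82936)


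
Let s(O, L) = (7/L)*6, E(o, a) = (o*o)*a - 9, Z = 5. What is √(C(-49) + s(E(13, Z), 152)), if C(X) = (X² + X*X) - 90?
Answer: 23*√12863/38 ≈ 68.646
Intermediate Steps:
C(X) = -90 + 2*X² (C(X) = (X² + X²) - 90 = 2*X² - 90 = -90 + 2*X²)
E(o, a) = -9 + a*o² (E(o, a) = o²*a - 9 = a*o² - 9 = -9 + a*o²)
s(O, L) = 42/L
√(C(-49) + s(E(13, Z), 152)) = √((-90 + 2*(-49)²) + 42/152) = √((-90 + 2*2401) + 42*(1/152)) = √((-90 + 4802) + 21/76) = √(4712 + 21/76) = √(358133/76) = 23*√12863/38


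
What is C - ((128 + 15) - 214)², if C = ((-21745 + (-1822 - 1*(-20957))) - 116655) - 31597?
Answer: -155903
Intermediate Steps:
C = -150862 (C = ((-21745 + (-1822 + 20957)) - 116655) - 31597 = ((-21745 + 19135) - 116655) - 31597 = (-2610 - 116655) - 31597 = -119265 - 31597 = -150862)
C - ((128 + 15) - 214)² = -150862 - ((128 + 15) - 214)² = -150862 - (143 - 214)² = -150862 - 1*(-71)² = -150862 - 1*5041 = -150862 - 5041 = -155903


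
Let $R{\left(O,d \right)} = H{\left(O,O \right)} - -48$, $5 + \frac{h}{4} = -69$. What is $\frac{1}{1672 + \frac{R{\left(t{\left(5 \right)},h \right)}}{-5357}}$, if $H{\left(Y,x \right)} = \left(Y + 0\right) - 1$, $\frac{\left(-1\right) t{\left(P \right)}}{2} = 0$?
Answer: $\frac{5357}{8956857} \approx 0.00059809$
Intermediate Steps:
$h = -296$ ($h = -20 + 4 \left(-69\right) = -20 - 276 = -296$)
$t{\left(P \right)} = 0$ ($t{\left(P \right)} = \left(-2\right) 0 = 0$)
$H{\left(Y,x \right)} = -1 + Y$ ($H{\left(Y,x \right)} = Y - 1 = -1 + Y$)
$R{\left(O,d \right)} = 47 + O$ ($R{\left(O,d \right)} = \left(-1 + O\right) - -48 = \left(-1 + O\right) + 48 = 47 + O$)
$\frac{1}{1672 + \frac{R{\left(t{\left(5 \right)},h \right)}}{-5357}} = \frac{1}{1672 + \frac{47 + 0}{-5357}} = \frac{1}{1672 + 47 \left(- \frac{1}{5357}\right)} = \frac{1}{1672 - \frac{47}{5357}} = \frac{1}{\frac{8956857}{5357}} = \frac{5357}{8956857}$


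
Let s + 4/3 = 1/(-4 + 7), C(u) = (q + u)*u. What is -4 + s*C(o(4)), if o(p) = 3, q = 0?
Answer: -13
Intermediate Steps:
C(u) = u² (C(u) = (0 + u)*u = u*u = u²)
s = -1 (s = -4/3 + 1/(-4 + 7) = -4/3 + 1/3 = -4/3 + ⅓ = -1)
-4 + s*C(o(4)) = -4 - 1*3² = -4 - 1*9 = -4 - 9 = -13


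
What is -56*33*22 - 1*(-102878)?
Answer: 62222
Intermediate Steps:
-56*33*22 - 1*(-102878) = -1848*22 + 102878 = -40656 + 102878 = 62222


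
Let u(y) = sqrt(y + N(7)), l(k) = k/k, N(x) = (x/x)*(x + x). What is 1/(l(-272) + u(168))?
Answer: -1/181 + sqrt(182)/181 ≈ 0.069010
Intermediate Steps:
N(x) = 2*x (N(x) = 1*(2*x) = 2*x)
l(k) = 1
u(y) = sqrt(14 + y) (u(y) = sqrt(y + 2*7) = sqrt(y + 14) = sqrt(14 + y))
1/(l(-272) + u(168)) = 1/(1 + sqrt(14 + 168)) = 1/(1 + sqrt(182))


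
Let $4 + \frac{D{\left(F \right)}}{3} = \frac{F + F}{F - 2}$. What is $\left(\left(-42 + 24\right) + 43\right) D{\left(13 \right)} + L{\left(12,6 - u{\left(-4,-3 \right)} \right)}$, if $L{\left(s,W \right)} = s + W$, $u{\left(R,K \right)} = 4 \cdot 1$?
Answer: $- \frac{1196}{11} \approx -108.73$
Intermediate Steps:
$u{\left(R,K \right)} = 4$
$D{\left(F \right)} = -12 + \frac{6 F}{-2 + F}$ ($D{\left(F \right)} = -12 + 3 \frac{F + F}{F - 2} = -12 + 3 \frac{2 F}{-2 + F} = -12 + \frac{6 F}{-2 + F}$)
$L{\left(s,W \right)} = W + s$
$\left(\left(-42 + 24\right) + 43\right) D{\left(13 \right)} + L{\left(12,6 - u{\left(-4,-3 \right)} \right)} = \left(\left(-42 + 24\right) + 43\right) \frac{6 \left(4 - 13\right)}{-2 + 13} + \left(\left(6 - 4\right) + 12\right) = \left(-18 + 43\right) \frac{6 \left(4 - 13\right)}{11} + \left(\left(6 - 4\right) + 12\right) = 25 \cdot 6 \cdot \frac{1}{11} \left(-9\right) + \left(2 + 12\right) = 25 \left(- \frac{54}{11}\right) + 14 = - \frac{1350}{11} + 14 = - \frac{1196}{11}$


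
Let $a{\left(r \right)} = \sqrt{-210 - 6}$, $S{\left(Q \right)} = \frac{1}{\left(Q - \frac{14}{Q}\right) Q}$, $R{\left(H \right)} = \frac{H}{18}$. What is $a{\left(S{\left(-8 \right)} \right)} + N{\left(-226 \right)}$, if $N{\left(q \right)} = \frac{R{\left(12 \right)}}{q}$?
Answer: $- \frac{1}{339} + 6 i \sqrt{6} \approx -0.0029499 + 14.697 i$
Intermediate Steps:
$R{\left(H \right)} = \frac{H}{18}$ ($R{\left(H \right)} = H \frac{1}{18} = \frac{H}{18}$)
$S{\left(Q \right)} = \frac{1}{Q \left(Q - \frac{14}{Q}\right)}$
$a{\left(r \right)} = 6 i \sqrt{6}$ ($a{\left(r \right)} = \sqrt{-216} = 6 i \sqrt{6}$)
$N{\left(q \right)} = \frac{2}{3 q}$ ($N{\left(q \right)} = \frac{\frac{1}{18} \cdot 12}{q} = \frac{2}{3 q}$)
$a{\left(S{\left(-8 \right)} \right)} + N{\left(-226 \right)} = 6 i \sqrt{6} + \frac{2}{3 \left(-226\right)} = 6 i \sqrt{6} + \frac{2}{3} \left(- \frac{1}{226}\right) = 6 i \sqrt{6} - \frac{1}{339} = - \frac{1}{339} + 6 i \sqrt{6}$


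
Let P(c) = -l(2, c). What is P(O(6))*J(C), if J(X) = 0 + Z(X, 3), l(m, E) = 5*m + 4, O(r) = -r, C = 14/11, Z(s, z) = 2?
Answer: -28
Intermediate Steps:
C = 14/11 (C = 14*(1/11) = 14/11 ≈ 1.2727)
l(m, E) = 4 + 5*m
P(c) = -14 (P(c) = -(4 + 5*2) = -(4 + 10) = -1*14 = -14)
J(X) = 2 (J(X) = 0 + 2 = 2)
P(O(6))*J(C) = -14*2 = -28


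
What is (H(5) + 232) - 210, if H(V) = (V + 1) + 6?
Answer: 34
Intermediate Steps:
H(V) = 7 + V (H(V) = (1 + V) + 6 = 7 + V)
(H(5) + 232) - 210 = ((7 + 5) + 232) - 210 = (12 + 232) - 210 = 244 - 210 = 34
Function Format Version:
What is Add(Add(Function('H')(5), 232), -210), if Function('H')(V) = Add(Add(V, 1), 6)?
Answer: 34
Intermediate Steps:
Function('H')(V) = Add(7, V) (Function('H')(V) = Add(Add(1, V), 6) = Add(7, V))
Add(Add(Function('H')(5), 232), -210) = Add(Add(Add(7, 5), 232), -210) = Add(Add(12, 232), -210) = Add(244, -210) = 34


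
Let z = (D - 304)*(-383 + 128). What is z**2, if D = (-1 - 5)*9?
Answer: 8333864100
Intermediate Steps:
D = -54 (D = -6*9 = -54)
z = 91290 (z = (-54 - 304)*(-383 + 128) = -358*(-255) = 91290)
z**2 = 91290**2 = 8333864100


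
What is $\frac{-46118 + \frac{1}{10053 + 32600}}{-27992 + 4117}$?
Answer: $\frac{1967071053}{1018340375} \approx 1.9316$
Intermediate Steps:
$\frac{-46118 + \frac{1}{10053 + 32600}}{-27992 + 4117} = \frac{-46118 + \frac{1}{42653}}{-23875} = \left(-46118 + \frac{1}{42653}\right) \left(- \frac{1}{23875}\right) = \left(- \frac{1967071053}{42653}\right) \left(- \frac{1}{23875}\right) = \frac{1967071053}{1018340375}$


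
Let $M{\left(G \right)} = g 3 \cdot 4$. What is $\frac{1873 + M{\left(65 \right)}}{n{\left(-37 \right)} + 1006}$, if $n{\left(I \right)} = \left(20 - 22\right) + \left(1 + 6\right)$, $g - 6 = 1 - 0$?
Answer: $\frac{1957}{1011} \approx 1.9357$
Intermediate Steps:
$g = 7$ ($g = 6 + \left(1 - 0\right) = 6 + \left(1 + 0\right) = 6 + 1 = 7$)
$M{\left(G \right)} = 84$ ($M{\left(G \right)} = 7 \cdot 3 \cdot 4 = 21 \cdot 4 = 84$)
$n{\left(I \right)} = 5$ ($n{\left(I \right)} = -2 + 7 = 5$)
$\frac{1873 + M{\left(65 \right)}}{n{\left(-37 \right)} + 1006} = \frac{1873 + 84}{5 + 1006} = \frac{1957}{1011}$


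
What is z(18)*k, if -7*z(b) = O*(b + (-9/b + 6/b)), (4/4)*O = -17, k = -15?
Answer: -9095/14 ≈ -649.64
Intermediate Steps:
O = -17
z(b) = -51/(7*b) + 17*b/7 (z(b) = -(-17)*(b + (-9/b + 6/b))/7 = -(-17)*(b - 3/b)/7 = -(-17*b + 51/b)/7 = -51/(7*b) + 17*b/7)
z(18)*k = ((17/7)*(-3 + 18²)/18)*(-15) = ((17/7)*(1/18)*(-3 + 324))*(-15) = ((17/7)*(1/18)*321)*(-15) = (1819/42)*(-15) = -9095/14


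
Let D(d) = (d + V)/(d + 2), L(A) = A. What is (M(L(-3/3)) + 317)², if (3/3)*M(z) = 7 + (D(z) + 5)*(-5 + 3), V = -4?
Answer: 104976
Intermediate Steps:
D(d) = (-4 + d)/(2 + d) (D(d) = (d - 4)/(d + 2) = (-4 + d)/(2 + d))
M(z) = -3 - 2*(-4 + z)/(2 + z) (M(z) = 7 + ((-4 + z)/(2 + z) + 5)*(-5 + 3) = 7 + (5 + (-4 + z)/(2 + z))*(-2) = 7 + (-10 - 2*(-4 + z)/(2 + z)) = -3 - 2*(-4 + z)/(2 + z))
(M(L(-3/3)) + 317)² = ((2 - (-15)/3)/(2 - 3/3) + 317)² = ((2 - (-15)/3)/(2 - 3*⅓) + 317)² = ((2 - 5*(-1))/(2 - 1) + 317)² = ((2 + 5)/1 + 317)² = (1*7 + 317)² = (7 + 317)² = 324² = 104976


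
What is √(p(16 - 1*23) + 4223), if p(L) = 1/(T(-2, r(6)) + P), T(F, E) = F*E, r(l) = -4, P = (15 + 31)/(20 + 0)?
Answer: 3*√4978093/103 ≈ 64.985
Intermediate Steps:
P = 23/10 (P = 46/20 = 46*(1/20) = 23/10 ≈ 2.3000)
T(F, E) = E*F
p(L) = 10/103 (p(L) = 1/(-4*(-2) + 23/10) = 1/(8 + 23/10) = 1/(103/10) = 10/103)
√(p(16 - 1*23) + 4223) = √(10/103 + 4223) = √(434979/103) = 3*√4978093/103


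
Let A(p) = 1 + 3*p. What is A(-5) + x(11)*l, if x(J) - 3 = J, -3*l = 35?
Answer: -532/3 ≈ -177.33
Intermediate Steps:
l = -35/3 (l = -1/3*35 = -35/3 ≈ -11.667)
x(J) = 3 + J
A(-5) + x(11)*l = (1 + 3*(-5)) + (3 + 11)*(-35/3) = (1 - 15) + 14*(-35/3) = -14 - 490/3 = -532/3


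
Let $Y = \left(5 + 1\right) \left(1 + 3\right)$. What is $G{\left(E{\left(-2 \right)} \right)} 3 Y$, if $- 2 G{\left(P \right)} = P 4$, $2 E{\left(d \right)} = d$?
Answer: $144$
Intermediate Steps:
$E{\left(d \right)} = \frac{d}{2}$
$G{\left(P \right)} = - 2 P$ ($G{\left(P \right)} = - \frac{P 4}{2} = - \frac{4 P}{2} = - 2 P$)
$Y = 24$ ($Y = 6 \cdot 4 = 24$)
$G{\left(E{\left(-2 \right)} \right)} 3 Y = - 2 \cdot \frac{1}{2} \left(-2\right) 3 \cdot 24 = \left(-2\right) \left(-1\right) 3 \cdot 24 = 2 \cdot 3 \cdot 24 = 6 \cdot 24 = 144$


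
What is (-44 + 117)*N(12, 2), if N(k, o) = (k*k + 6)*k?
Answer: 131400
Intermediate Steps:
N(k, o) = k*(6 + k²) (N(k, o) = (k² + 6)*k = (6 + k²)*k = k*(6 + k²))
(-44 + 117)*N(12, 2) = (-44 + 117)*(12*(6 + 12²)) = 73*(12*(6 + 144)) = 73*(12*150) = 73*1800 = 131400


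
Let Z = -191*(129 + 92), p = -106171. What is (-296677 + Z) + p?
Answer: -445059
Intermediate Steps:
Z = -42211 (Z = -191*221 = -42211)
(-296677 + Z) + p = (-296677 - 42211) - 106171 = -338888 - 106171 = -445059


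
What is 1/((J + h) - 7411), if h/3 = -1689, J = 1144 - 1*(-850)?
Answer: -1/10484 ≈ -9.5383e-5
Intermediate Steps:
J = 1994 (J = 1144 + 850 = 1994)
h = -5067 (h = 3*(-1689) = -5067)
1/((J + h) - 7411) = 1/((1994 - 5067) - 7411) = 1/(-3073 - 7411) = 1/(-10484) = -1/10484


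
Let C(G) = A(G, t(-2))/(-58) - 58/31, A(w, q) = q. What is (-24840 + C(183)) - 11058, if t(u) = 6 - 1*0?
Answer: -32274077/899 ≈ -35900.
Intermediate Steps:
t(u) = 6 (t(u) = 6 + 0 = 6)
C(G) = -1775/899 (C(G) = 6/(-58) - 58/31 = 6*(-1/58) - 58*1/31 = -3/29 - 58/31 = -1775/899)
(-24840 + C(183)) - 11058 = (-24840 - 1775/899) - 11058 = -22332935/899 - 11058 = -32274077/899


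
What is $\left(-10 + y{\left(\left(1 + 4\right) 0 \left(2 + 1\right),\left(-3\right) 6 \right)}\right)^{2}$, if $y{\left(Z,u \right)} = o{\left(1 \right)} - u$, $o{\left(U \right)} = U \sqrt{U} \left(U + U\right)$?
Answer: $100$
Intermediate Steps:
$o{\left(U \right)} = 2 U^{\frac{5}{2}}$ ($o{\left(U \right)} = U^{\frac{3}{2}} \cdot 2 U = 2 U^{\frac{5}{2}}$)
$y{\left(Z,u \right)} = 2 - u$ ($y{\left(Z,u \right)} = 2 \cdot 1^{\frac{5}{2}} - u = 2 \cdot 1 - u = 2 - u$)
$\left(-10 + y{\left(\left(1 + 4\right) 0 \left(2 + 1\right),\left(-3\right) 6 \right)}\right)^{2} = \left(-10 - \left(-2 - 18\right)\right)^{2} = \left(-10 + \left(2 - -18\right)\right)^{2} = \left(-10 + \left(2 + 18\right)\right)^{2} = \left(-10 + 20\right)^{2} = 10^{2} = 100$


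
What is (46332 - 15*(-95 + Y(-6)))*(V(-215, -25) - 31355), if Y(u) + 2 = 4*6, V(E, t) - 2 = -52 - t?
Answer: -1488259260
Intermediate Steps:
V(E, t) = -50 - t (V(E, t) = 2 + (-52 - t) = -50 - t)
Y(u) = 22 (Y(u) = -2 + 4*6 = -2 + 24 = 22)
(46332 - 15*(-95 + Y(-6)))*(V(-215, -25) - 31355) = (46332 - 15*(-95 + 22))*((-50 - 1*(-25)) - 31355) = (46332 - 15*(-73))*((-50 + 25) - 31355) = (46332 + 1095)*(-25 - 31355) = 47427*(-31380) = -1488259260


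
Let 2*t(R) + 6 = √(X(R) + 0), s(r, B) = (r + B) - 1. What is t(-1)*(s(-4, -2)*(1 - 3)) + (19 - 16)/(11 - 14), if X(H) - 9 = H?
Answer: -43 + 14*√2 ≈ -23.201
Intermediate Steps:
X(H) = 9 + H
s(r, B) = -1 + B + r (s(r, B) = (B + r) - 1 = -1 + B + r)
t(R) = -3 + √(9 + R)/2 (t(R) = -3 + √((9 + R) + 0)/2 = -3 + √(9 + R)/2)
t(-1)*(s(-4, -2)*(1 - 3)) + (19 - 16)/(11 - 14) = (-3 + √(9 - 1)/2)*((-1 - 2 - 4)*(1 - 3)) + (19 - 16)/(11 - 14) = (-3 + √8/2)*(-7*(-2)) + 3/(-3) = (-3 + (2*√2)/2)*14 + 3*(-⅓) = (-3 + √2)*14 - 1 = (-42 + 14*√2) - 1 = -43 + 14*√2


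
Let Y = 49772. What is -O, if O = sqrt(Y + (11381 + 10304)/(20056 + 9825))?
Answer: -sqrt(44440780710777)/29881 ≈ -223.10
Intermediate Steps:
O = sqrt(44440780710777)/29881 (O = sqrt(49772 + (11381 + 10304)/(20056 + 9825)) = sqrt(49772 + 21685/29881) = sqrt(1487258817/29881) = sqrt(44440780710777)/29881 ≈ 223.10)
-O = -sqrt(44440780710777)/29881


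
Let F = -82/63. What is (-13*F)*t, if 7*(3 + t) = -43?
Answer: -68224/441 ≈ -154.70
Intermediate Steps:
t = -64/7 (t = -3 + (⅐)*(-43) = -3 - 43/7 = -64/7 ≈ -9.1429)
F = -82/63 (F = -82*1/63 = -82/63 ≈ -1.3016)
(-13*F)*t = -13*(-82/63)*(-64/7) = (1066/63)*(-64/7) = -68224/441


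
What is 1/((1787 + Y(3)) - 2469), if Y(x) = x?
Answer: -1/679 ≈ -0.0014728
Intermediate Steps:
1/((1787 + Y(3)) - 2469) = 1/((1787 + 3) - 2469) = 1/(1790 - 2469) = 1/(-679) = -1/679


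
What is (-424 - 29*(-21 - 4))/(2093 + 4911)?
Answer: 301/7004 ≈ 0.042975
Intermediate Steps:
(-424 - 29*(-21 - 4))/(2093 + 4911) = (-424 - 29*(-25))/7004 = (-424 + 725)*(1/7004) = 301*(1/7004) = 301/7004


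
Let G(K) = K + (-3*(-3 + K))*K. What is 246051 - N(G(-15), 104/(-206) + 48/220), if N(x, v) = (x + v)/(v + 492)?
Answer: 685393514605/2785556 ≈ 2.4605e+5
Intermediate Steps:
G(K) = K + K*(9 - 3*K) (G(K) = K + (9 - 3*K)*K = K + K*(9 - 3*K))
N(x, v) = (v + x)/(492 + v)
246051 - N(G(-15), 104/(-206) + 48/220) = 246051 - ((104/(-206) + 48/220) - 15*(10 - 3*(-15)))/(492 + (104/(-206) + 48/220)) = 246051 - ((104*(-1/206) + 48*(1/220)) - 15*(10 + 45))/(492 + (104*(-1/206) + 48*(1/220))) = 246051 - ((-52/103 + 12/55) - 15*55)/(492 + (-52/103 + 12/55)) = 246051 - (-1624/5665 - 825)/(492 - 1624/5665) = 246051 - (-4675249)/(2785556/5665*5665) = 246051 - 5665*(-4675249)/(2785556*5665) = 246051 - 1*(-4675249/2785556) = 246051 + 4675249/2785556 = 685393514605/2785556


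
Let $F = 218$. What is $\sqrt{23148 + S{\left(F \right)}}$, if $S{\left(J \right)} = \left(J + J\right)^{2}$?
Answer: $2 \sqrt{53311} \approx 461.78$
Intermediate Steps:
$S{\left(J \right)} = 4 J^{2}$ ($S{\left(J \right)} = \left(2 J\right)^{2} = 4 J^{2}$)
$\sqrt{23148 + S{\left(F \right)}} = \sqrt{23148 + 4 \cdot 218^{2}} = \sqrt{23148 + 4 \cdot 47524} = \sqrt{23148 + 190096} = \sqrt{213244} = 2 \sqrt{53311}$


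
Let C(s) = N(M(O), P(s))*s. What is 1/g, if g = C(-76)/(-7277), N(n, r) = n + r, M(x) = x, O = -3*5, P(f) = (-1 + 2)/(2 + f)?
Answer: -14171/2222 ≈ -6.3776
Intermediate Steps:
P(f) = 1/(2 + f)
O = -15
C(s) = s*(-15 + 1/(2 + s)) (C(s) = (-15 + 1/(2 + s))*s = s*(-15 + 1/(2 + s)))
g = -2222/14171 (g = -1*(-76)*(29 + 15*(-76))/(2 - 76)/(-7277) = -1*(-76)*(29 - 1140)/(-74)*(-1/7277) = -1*(-76)*(-1/74)*(-1111)*(-1/7277) = (42218/37)*(-1/7277) = -2222/14171 ≈ -0.15680)
1/g = 1/(-2222/14171) = -14171/2222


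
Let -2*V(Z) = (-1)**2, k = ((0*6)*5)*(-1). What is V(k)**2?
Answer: 1/4 ≈ 0.25000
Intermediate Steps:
k = 0 (k = (0*5)*(-1) = 0*(-1) = 0)
V(Z) = -1/2 (V(Z) = -1/2*(-1)**2 = -1/2*1 = -1/2)
V(k)**2 = (-1/2)**2 = 1/4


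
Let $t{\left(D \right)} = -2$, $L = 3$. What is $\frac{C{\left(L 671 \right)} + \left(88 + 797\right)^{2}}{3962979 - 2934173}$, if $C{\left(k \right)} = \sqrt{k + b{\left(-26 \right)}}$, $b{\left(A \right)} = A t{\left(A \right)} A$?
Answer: $\frac{783225}{1028806} + \frac{\sqrt{661}}{1028806} \approx 0.76132$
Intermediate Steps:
$b{\left(A \right)} = - 2 A^{2}$ ($b{\left(A \right)} = A \left(- 2 A\right) = - 2 A^{2}$)
$C{\left(k \right)} = \sqrt{-1352 + k}$ ($C{\left(k \right)} = \sqrt{k - 2 \left(-26\right)^{2}} = \sqrt{k - 1352} = \sqrt{-1352 + k}$)
$\frac{C{\left(L 671 \right)} + \left(88 + 797\right)^{2}}{3962979 - 2934173} = \frac{\sqrt{-1352 + 3 \cdot 671} + \left(88 + 797\right)^{2}}{3962979 - 2934173} = \frac{\sqrt{-1352 + 2013} + 885^{2}}{1028806} = \left(\sqrt{661} + 783225\right) \frac{1}{1028806} = \left(783225 + \sqrt{661}\right) \frac{1}{1028806} = \frac{783225}{1028806} + \frac{\sqrt{661}}{1028806}$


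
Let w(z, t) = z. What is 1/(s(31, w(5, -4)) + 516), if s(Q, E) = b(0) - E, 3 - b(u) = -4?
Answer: 1/518 ≈ 0.0019305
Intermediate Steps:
b(u) = 7 (b(u) = 3 - 1*(-4) = 3 + 4 = 7)
s(Q, E) = 7 - E
1/(s(31, w(5, -4)) + 516) = 1/((7 - 1*5) + 516) = 1/((7 - 5) + 516) = 1/(2 + 516) = 1/518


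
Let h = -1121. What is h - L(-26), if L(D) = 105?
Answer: -1226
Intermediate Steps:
h - L(-26) = -1121 - 1*105 = -1121 - 105 = -1226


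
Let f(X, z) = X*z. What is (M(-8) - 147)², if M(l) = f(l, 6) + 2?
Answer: 37249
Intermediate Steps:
M(l) = 2 + 6*l (M(l) = l*6 + 2 = 6*l + 2 = 2 + 6*l)
(M(-8) - 147)² = ((2 + 6*(-8)) - 147)² = ((2 - 48) - 147)² = (-46 - 147)² = (-193)² = 37249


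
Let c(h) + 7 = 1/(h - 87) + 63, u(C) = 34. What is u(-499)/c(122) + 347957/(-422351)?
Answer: -179745987/828230311 ≈ -0.21702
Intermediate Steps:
c(h) = 56 + 1/(-87 + h) (c(h) = -7 + (1/(h - 87) + 63) = -7 + (1/(-87 + h) + 63) = -7 + (63 + 1/(-87 + h)) = 56 + 1/(-87 + h))
u(-499)/c(122) + 347957/(-422351) = 34/(((-4871 + 56*122)/(-87 + 122))) + 347957/(-422351) = 34/(((-4871 + 6832)/35)) + 347957*(-1/422351) = 34/(((1/35)*1961)) - 347957/422351 = 34/(1961/35) - 347957/422351 = 34*(35/1961) - 347957/422351 = 1190/1961 - 347957/422351 = -179745987/828230311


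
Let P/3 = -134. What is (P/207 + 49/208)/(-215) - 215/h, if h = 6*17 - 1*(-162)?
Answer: -9124383/11314160 ≈ -0.80646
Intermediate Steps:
P = -402 (P = 3*(-134) = -402)
h = 264 (h = 102 + 162 = 264)
(P/207 + 49/208)/(-215) - 215/h = (-402/207 + 49/208)/(-215) - 215/264 = (-402*1/207 + 49*(1/208))*(-1/215) - 215*1/264 = (-134/69 + 49/208)*(-1/215) - 215/264 = -24491/14352*(-1/215) - 215/264 = 24491/3085680 - 215/264 = -9124383/11314160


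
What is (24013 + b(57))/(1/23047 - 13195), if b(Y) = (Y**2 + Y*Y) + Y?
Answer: -176125174/76026291 ≈ -2.3166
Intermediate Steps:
b(Y) = Y + 2*Y**2 (b(Y) = (Y**2 + Y**2) + Y = 2*Y**2 + Y = Y + 2*Y**2)
(24013 + b(57))/(1/23047 - 13195) = (24013 + 57*(1 + 2*57))/(1/23047 - 13195) = (24013 + 57*(1 + 114))/(1/23047 - 13195) = (24013 + 57*115)/(-304105164/23047) = (24013 + 6555)*(-23047/304105164) = 30568*(-23047/304105164) = -176125174/76026291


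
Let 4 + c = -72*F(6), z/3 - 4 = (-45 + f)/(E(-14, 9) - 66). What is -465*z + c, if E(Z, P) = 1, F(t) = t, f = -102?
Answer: -119221/13 ≈ -9170.8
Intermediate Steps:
z = 1221/65 (z = 12 + 3*((-45 - 102)/(1 - 66)) = 12 + 3*(-147/(-65)) = 12 + 3*(-147*(-1/65)) = 12 + 3*(147/65) = 12 + 441/65 = 1221/65 ≈ 18.785)
c = -436 (c = -4 - 72*6 = -4 - 432 = -436)
-465*z + c = -465*1221/65 - 436 = -113553/13 - 436 = -119221/13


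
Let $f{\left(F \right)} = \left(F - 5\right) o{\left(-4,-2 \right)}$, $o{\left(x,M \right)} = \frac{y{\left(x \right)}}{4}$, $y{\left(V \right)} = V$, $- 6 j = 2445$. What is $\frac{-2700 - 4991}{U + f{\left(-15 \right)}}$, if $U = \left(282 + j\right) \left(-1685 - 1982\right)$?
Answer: $- \frac{15382}{920457} \approx -0.016711$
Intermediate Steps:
$j = - \frac{815}{2}$ ($j = \left(- \frac{1}{6}\right) 2445 = - \frac{815}{2} \approx -407.5$)
$o{\left(x,M \right)} = \frac{x}{4}$
$U = \frac{920417}{2}$ ($U = \left(282 - \frac{815}{2}\right) \left(-1685 - 1982\right) = \left(- \frac{251}{2}\right) \left(-3667\right) = \frac{920417}{2} \approx 4.6021 \cdot 10^{5}$)
$f{\left(F \right)} = 5 - F$ ($f{\left(F \right)} = \left(F - 5\right) \frac{1}{4} \left(-4\right) = \left(-5 + F\right) \left(-1\right) = 5 - F$)
$\frac{-2700 - 4991}{U + f{\left(-15 \right)}} = \frac{-2700 - 4991}{\frac{920417}{2} + \left(5 - -15\right)} = - \frac{7691}{\frac{920417}{2} + \left(5 + 15\right)} = - \frac{7691}{\frac{920417}{2} + 20} = - \frac{7691}{\frac{920457}{2}} = \left(-7691\right) \frac{2}{920457} = - \frac{15382}{920457}$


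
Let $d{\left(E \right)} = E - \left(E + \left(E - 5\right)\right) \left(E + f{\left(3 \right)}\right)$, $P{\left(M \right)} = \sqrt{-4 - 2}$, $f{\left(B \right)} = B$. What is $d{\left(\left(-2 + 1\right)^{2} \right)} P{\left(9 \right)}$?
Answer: $13 i \sqrt{6} \approx 31.843 i$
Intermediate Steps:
$P{\left(M \right)} = i \sqrt{6}$ ($P{\left(M \right)} = \sqrt{-6} = i \sqrt{6}$)
$d{\left(E \right)} = E - \left(-5 + 2 E\right) \left(3 + E\right)$ ($d{\left(E \right)} = E - \left(E + \left(E - 5\right)\right) \left(E + 3\right) = E - \left(E + \left(E - 5\right)\right) \left(3 + E\right) = E - \left(E + \left(-5 + E\right)\right) \left(3 + E\right) = E - \left(-5 + 2 E\right) \left(3 + E\right)$)
$d{\left(\left(-2 + 1\right)^{2} \right)} P{\left(9 \right)} = \left(15 - 2 \left(\left(-2 + 1\right)^{2}\right)^{2}\right) i \sqrt{6} = \left(15 - 2 \left(\left(-1\right)^{2}\right)^{2}\right) i \sqrt{6} = \left(15 - 2 \cdot 1^{2}\right) i \sqrt{6} = \left(15 - 2\right) i \sqrt{6} = 13 i \sqrt{6}$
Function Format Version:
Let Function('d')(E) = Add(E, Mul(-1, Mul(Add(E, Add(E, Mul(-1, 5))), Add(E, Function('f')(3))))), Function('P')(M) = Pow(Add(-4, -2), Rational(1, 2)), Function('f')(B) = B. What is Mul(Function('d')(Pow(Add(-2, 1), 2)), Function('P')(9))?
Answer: Mul(13, I, Pow(6, Rational(1, 2))) ≈ Mul(31.843, I)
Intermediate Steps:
Function('P')(M) = Mul(I, Pow(6, Rational(1, 2))) (Function('P')(M) = Pow(-6, Rational(1, 2)) = Mul(I, Pow(6, Rational(1, 2))))
Function('d')(E) = Add(E, Mul(-1, Add(-5, Mul(2, E)), Add(3, E))) (Function('d')(E) = Add(E, Mul(-1, Mul(Add(E, Add(E, Mul(-1, 5))), Add(E, 3)))) = Add(E, Mul(-1, Mul(Add(E, Add(E, -5)), Add(3, E)))) = Add(E, Mul(-1, Mul(Add(E, Add(-5, E)), Add(3, E)))) = Add(E, Mul(-1, Mul(Add(-5, Mul(2, E)), Add(3, E)))) = Add(E, Mul(-1, Add(-5, Mul(2, E)), Add(3, E))))
Mul(Function('d')(Pow(Add(-2, 1), 2)), Function('P')(9)) = Mul(Add(15, Mul(-2, Pow(Pow(Add(-2, 1), 2), 2))), Mul(I, Pow(6, Rational(1, 2)))) = Mul(Add(15, Mul(-2, Pow(Pow(-1, 2), 2))), Mul(I, Pow(6, Rational(1, 2)))) = Mul(Add(15, Mul(-2, Pow(1, 2))), Mul(I, Pow(6, Rational(1, 2)))) = Mul(Add(15, Mul(-2, 1)), Mul(I, Pow(6, Rational(1, 2)))) = Mul(Add(15, -2), Mul(I, Pow(6, Rational(1, 2)))) = Mul(13, Mul(I, Pow(6, Rational(1, 2)))) = Mul(13, I, Pow(6, Rational(1, 2)))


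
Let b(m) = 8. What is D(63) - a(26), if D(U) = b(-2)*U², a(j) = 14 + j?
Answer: 31712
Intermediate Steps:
D(U) = 8*U²
D(63) - a(26) = 8*63² - (14 + 26) = 8*3969 - 1*40 = 31752 - 40 = 31712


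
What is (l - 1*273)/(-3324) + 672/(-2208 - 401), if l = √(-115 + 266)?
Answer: -507157/2890772 - √151/3324 ≈ -0.17914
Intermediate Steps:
l = √151 ≈ 12.288
(l - 1*273)/(-3324) + 672/(-2208 - 401) = (√151 - 1*273)/(-3324) + 672/(-2208 - 401) = (√151 - 273)*(-1/3324) + 672/(-2609) = (-273 + √151)*(-1/3324) + 672*(-1/2609) = (91/1108 - √151/3324) - 672/2609 = -507157/2890772 - √151/3324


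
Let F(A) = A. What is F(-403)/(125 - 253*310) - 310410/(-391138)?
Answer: 12232141832/15314030545 ≈ 0.79875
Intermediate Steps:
F(-403)/(125 - 253*310) - 310410/(-391138) = -403/(125 - 253*310) - 310410/(-391138) = -403/(125 - 78430) - 310410*(-1/391138) = -403/(-78305) + 155205/195569 = -403*(-1/78305) + 155205/195569 = 403/78305 + 155205/195569 = 12232141832/15314030545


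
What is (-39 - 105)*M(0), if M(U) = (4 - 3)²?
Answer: -144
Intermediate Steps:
M(U) = 1 (M(U) = 1² = 1)
(-39 - 105)*M(0) = (-39 - 105)*1 = -144*1 = -144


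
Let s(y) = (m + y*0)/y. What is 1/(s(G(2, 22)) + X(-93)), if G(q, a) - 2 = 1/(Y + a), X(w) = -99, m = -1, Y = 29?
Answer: -103/10248 ≈ -0.010051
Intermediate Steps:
G(q, a) = 2 + 1/(29 + a)
s(y) = -1/y (s(y) = (-1 + y*0)/y = (-1 + 0)/y = -1/y)
1/(s(G(2, 22)) + X(-93)) = 1/(-1/((59 + 2*22)/(29 + 22)) - 99) = 1/(-1/((59 + 44)/51) - 99) = 1/(-1/((1/51)*103) - 99) = 1/(-1/103/51 - 99) = 1/(-1*51/103 - 99) = 1/(-51/103 - 99) = 1/(-10248/103) = -103/10248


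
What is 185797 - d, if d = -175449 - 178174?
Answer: 539420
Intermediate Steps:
d = -353623
185797 - d = 185797 - 1*(-353623) = 185797 + 353623 = 539420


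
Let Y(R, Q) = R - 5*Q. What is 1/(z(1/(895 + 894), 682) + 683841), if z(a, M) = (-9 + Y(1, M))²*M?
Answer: 1/7968301609 ≈ 1.2550e-10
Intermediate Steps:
z(a, M) = M*(-8 - 5*M)² (z(a, M) = (-9 + (1 - 5*M))²*M = (-8 - 5*M)²*M = M*(-8 - 5*M)²)
1/(z(1/(895 + 894), 682) + 683841) = 1/(682*(8 + 5*682)² + 683841) = 1/(682*(8 + 3410)² + 683841) = 1/(682*3418² + 683841) = 1/(682*11682724 + 683841) = 1/(7967617768 + 683841) = 1/7968301609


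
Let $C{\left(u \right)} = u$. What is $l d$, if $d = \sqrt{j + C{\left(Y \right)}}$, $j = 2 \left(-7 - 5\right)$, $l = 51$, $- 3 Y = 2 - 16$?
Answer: $17 i \sqrt{174} \approx 224.25 i$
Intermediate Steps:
$Y = \frac{14}{3}$ ($Y = - \frac{2 - 16}{3} = \left(- \frac{1}{3}\right) \left(-14\right) = \frac{14}{3} \approx 4.6667$)
$j = -24$ ($j = 2 \left(-12\right) = -24$)
$d = \frac{i \sqrt{174}}{3}$ ($d = \sqrt{-24 + \frac{14}{3}} = \sqrt{- \frac{58}{3}} = \frac{i \sqrt{174}}{3} \approx 4.397 i$)
$l d = 51 \frac{i \sqrt{174}}{3} = 17 i \sqrt{174}$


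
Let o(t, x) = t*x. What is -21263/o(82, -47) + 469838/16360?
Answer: 539654583/15762860 ≈ 34.236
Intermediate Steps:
-21263/o(82, -47) + 469838/16360 = -21263/(82*(-47)) + 469838/16360 = -21263/(-3854) + 469838*(1/16360) = -21263*(-1/3854) + 234919/8180 = 21263/3854 + 234919/8180 = 539654583/15762860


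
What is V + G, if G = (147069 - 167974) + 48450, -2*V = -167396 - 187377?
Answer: 409863/2 ≈ 2.0493e+5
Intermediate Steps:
V = 354773/2 (V = -(-167396 - 187377)/2 = -½*(-354773) = 354773/2 ≈ 1.7739e+5)
G = 27545 (G = -20905 + 48450 = 27545)
V + G = 354773/2 + 27545 = 409863/2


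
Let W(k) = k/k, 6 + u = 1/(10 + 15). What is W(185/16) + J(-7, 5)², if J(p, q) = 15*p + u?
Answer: 7695701/625 ≈ 12313.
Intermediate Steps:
u = -149/25 (u = -6 + 1/(10 + 15) = -6 + 1/25 = -149/25 ≈ -5.9600)
J(p, q) = -149/25 + 15*p (J(p, q) = 15*p - 149/25 = -149/25 + 15*p)
W(k) = 1
W(185/16) + J(-7, 5)² = 1 + (-149/25 + 15*(-7))² = 1 + (-149/25 - 105)² = 1 + (-2774/25)² = 1 + 7695076/625 = 7695701/625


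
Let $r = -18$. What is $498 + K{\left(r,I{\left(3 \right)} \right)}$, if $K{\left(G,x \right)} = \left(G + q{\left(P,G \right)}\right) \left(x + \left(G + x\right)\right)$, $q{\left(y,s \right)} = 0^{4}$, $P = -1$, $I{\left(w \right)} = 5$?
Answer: $642$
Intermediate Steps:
$q{\left(y,s \right)} = 0$
$K{\left(G,x \right)} = G \left(G + 2 x\right)$ ($K{\left(G,x \right)} = \left(G + 0\right) \left(x + \left(G + x\right)\right) = G \left(G + 2 x\right)$)
$498 + K{\left(r,I{\left(3 \right)} \right)} = 498 - 18 \left(-18 + 2 \cdot 5\right) = 498 - 18 \left(-18 + 10\right) = 498 - -144 = 498 + 144 = 642$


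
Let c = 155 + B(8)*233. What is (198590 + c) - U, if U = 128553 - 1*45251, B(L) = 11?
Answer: 118006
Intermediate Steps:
U = 83302 (U = 128553 - 45251 = 83302)
c = 2718 (c = 155 + 11*233 = 155 + 2563 = 2718)
(198590 + c) - U = (198590 + 2718) - 1*83302 = 201308 - 83302 = 118006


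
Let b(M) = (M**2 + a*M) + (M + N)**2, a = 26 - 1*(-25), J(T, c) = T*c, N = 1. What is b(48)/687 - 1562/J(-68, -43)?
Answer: 9921139/1004394 ≈ 9.8777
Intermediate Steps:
a = 51 (a = 26 + 25 = 51)
b(M) = M**2 + (1 + M)**2 + 51*M (b(M) = (M**2 + 51*M) + (M + 1)**2 = (M**2 + 51*M) + (1 + M)**2 = M**2 + (1 + M)**2 + 51*M)
b(48)/687 - 1562/J(-68, -43) = (1 + 2*48**2 + 53*48)/687 - 1562/((-68*(-43))) = (1 + 2*2304 + 2544)*(1/687) - 1562/2924 = (1 + 4608 + 2544)*(1/687) - 1562*1/2924 = 7153*(1/687) - 781/1462 = 7153/687 - 781/1462 = 9921139/1004394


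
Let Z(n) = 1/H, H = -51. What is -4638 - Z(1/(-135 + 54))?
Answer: -236537/51 ≈ -4638.0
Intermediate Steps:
Z(n) = -1/51 (Z(n) = 1/(-51) = -1/51)
-4638 - Z(1/(-135 + 54)) = -4638 - 1*(-1/51) = -4638 + 1/51 = -236537/51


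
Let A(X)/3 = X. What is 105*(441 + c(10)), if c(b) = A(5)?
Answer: 47880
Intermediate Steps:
A(X) = 3*X
c(b) = 15 (c(b) = 3*5 = 15)
105*(441 + c(10)) = 105*(441 + 15) = 105*456 = 47880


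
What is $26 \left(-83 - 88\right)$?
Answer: $-4446$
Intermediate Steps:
$26 \left(-83 - 88\right) = 26 \left(-171\right) = -4446$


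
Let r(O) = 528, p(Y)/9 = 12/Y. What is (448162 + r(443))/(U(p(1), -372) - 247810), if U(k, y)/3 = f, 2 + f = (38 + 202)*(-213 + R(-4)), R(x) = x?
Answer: -224345/202028 ≈ -1.1105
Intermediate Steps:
p(Y) = 108/Y (p(Y) = 9*(12/Y) = 108/Y)
f = -52082 (f = -2 + (38 + 202)*(-213 - 4) = -2 + 240*(-217) = -2 - 52080 = -52082)
U(k, y) = -156246 (U(k, y) = 3*(-52082) = -156246)
(448162 + r(443))/(U(p(1), -372) - 247810) = (448162 + 528)/(-156246 - 247810) = 448690/(-404056) = 448690*(-1/404056) = -224345/202028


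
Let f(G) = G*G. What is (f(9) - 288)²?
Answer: 42849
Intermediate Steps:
f(G) = G²
(f(9) - 288)² = (9² - 288)² = (81 - 288)² = (-207)² = 42849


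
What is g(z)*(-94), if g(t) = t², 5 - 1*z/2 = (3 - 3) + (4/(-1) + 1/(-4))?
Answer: -64343/2 ≈ -32172.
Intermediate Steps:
z = 37/2 (z = 10 - 2*((3 - 3) + (4/(-1) + 1/(-4))) = 10 - 2*(0 + (4*(-1) + 1*(-¼))) = 10 - 2*(0 + (-4 - ¼)) = 10 - 2*(0 - 17/4) = 10 - 2*(-17/4) = 10 + 17/2 = 37/2 ≈ 18.500)
g(z)*(-94) = (37/2)²*(-94) = (1369/4)*(-94) = -64343/2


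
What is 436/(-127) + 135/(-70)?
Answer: -9533/1778 ≈ -5.3616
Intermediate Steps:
436/(-127) + 135/(-70) = 436*(-1/127) + 135*(-1/70) = -436/127 - 27/14 = -9533/1778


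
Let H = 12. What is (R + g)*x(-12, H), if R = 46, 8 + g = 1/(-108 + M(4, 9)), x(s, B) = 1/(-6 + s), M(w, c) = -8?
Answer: -1469/696 ≈ -2.1106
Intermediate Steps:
g = -929/116 (g = -8 + 1/(-108 - 8) = -8 + 1/(-116) = -8 - 1/116 = -929/116 ≈ -8.0086)
(R + g)*x(-12, H) = (46 - 929/116)/(-6 - 12) = (4407/116)/(-18) = (4407/116)*(-1/18) = -1469/696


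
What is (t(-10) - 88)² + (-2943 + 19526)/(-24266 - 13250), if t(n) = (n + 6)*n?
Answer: 86420281/37516 ≈ 2303.6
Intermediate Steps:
t(n) = n*(6 + n) (t(n) = (6 + n)*n = n*(6 + n))
(t(-10) - 88)² + (-2943 + 19526)/(-24266 - 13250) = (-10*(6 - 10) - 88)² + (-2943 + 19526)/(-24266 - 13250) = (-10*(-4) - 88)² + 16583/(-37516) = (40 - 88)² + 16583*(-1/37516) = (-48)² - 16583/37516 = 2304 - 16583/37516 = 86420281/37516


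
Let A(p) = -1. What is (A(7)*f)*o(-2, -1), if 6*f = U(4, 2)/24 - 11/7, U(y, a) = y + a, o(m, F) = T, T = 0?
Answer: 0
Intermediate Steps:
o(m, F) = 0
U(y, a) = a + y
f = -37/168 (f = ((2 + 4)/24 - 11/7)/6 = (6*(1/24) - 11*⅐)/6 = (¼ - 11/7)/6 = (⅙)*(-37/28) = -37/168 ≈ -0.22024)
(A(7)*f)*o(-2, -1) = -1*(-37/168)*0 = (37/168)*0 = 0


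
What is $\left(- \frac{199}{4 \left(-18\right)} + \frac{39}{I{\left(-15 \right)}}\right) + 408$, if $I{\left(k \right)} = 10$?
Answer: $\frac{149279}{360} \approx 414.66$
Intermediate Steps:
$\left(- \frac{199}{4 \left(-18\right)} + \frac{39}{I{\left(-15 \right)}}\right) + 408 = \left(- \frac{199}{4 \left(-18\right)} + \frac{39}{10}\right) + 408 = \left(- \frac{199}{-72} + 39 \cdot \frac{1}{10}\right) + 408 = \left(\left(-199\right) \left(- \frac{1}{72}\right) + \frac{39}{10}\right) + 408 = \left(\frac{199}{72} + \frac{39}{10}\right) + 408 = \frac{2399}{360} + 408 = \frac{149279}{360}$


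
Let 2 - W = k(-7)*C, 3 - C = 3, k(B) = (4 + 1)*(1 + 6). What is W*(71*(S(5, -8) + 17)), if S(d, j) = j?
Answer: 1278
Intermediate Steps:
k(B) = 35 (k(B) = 5*7 = 35)
C = 0 (C = 3 - 1*3 = 3 - 3 = 0)
W = 2 (W = 2 - 35*0 = 2 - 1*0 = 2 + 0 = 2)
W*(71*(S(5, -8) + 17)) = 2*(71*(-8 + 17)) = 2*(71*9) = 2*639 = 1278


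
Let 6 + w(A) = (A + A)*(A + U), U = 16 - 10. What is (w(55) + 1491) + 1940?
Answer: 10135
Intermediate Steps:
U = 6
w(A) = -6 + 2*A*(6 + A) (w(A) = -6 + (A + A)*(A + 6) = -6 + (2*A)*(6 + A) = -6 + 2*A*(6 + A))
(w(55) + 1491) + 1940 = ((-6 + 2*55² + 12*55) + 1491) + 1940 = ((-6 + 2*3025 + 660) + 1491) + 1940 = ((-6 + 6050 + 660) + 1491) + 1940 = (6704 + 1491) + 1940 = 8195 + 1940 = 10135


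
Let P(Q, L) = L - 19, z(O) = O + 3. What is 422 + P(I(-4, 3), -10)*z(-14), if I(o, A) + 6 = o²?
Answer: 741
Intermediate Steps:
I(o, A) = -6 + o²
z(O) = 3 + O
P(Q, L) = -19 + L
422 + P(I(-4, 3), -10)*z(-14) = 422 + (-19 - 10)*(3 - 14) = 422 - 29*(-11) = 422 + 319 = 741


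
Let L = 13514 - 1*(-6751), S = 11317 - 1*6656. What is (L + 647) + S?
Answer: 25573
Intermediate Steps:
S = 4661 (S = 11317 - 6656 = 4661)
L = 20265 (L = 13514 + 6751 = 20265)
(L + 647) + S = (20265 + 647) + 4661 = 20912 + 4661 = 25573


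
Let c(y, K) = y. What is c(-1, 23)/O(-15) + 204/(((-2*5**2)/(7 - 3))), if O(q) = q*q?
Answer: -3673/225 ≈ -16.324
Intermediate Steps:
O(q) = q**2
c(-1, 23)/O(-15) + 204/(((-2*5**2)/(7 - 3))) = -1/((-15)**2) + 204/(((-2*5**2)/(7 - 3))) = -1/225 + 204/((-2*25/4)) = -1*1/225 + 204/((-50*1/4)) = -1/225 + 204/(-25/2) = -1/225 + 204*(-2/25) = -1/225 - 408/25 = -3673/225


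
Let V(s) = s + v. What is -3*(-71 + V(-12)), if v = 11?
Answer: 216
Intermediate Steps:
V(s) = 11 + s (V(s) = s + 11 = 11 + s)
-3*(-71 + V(-12)) = -3*(-71 + (11 - 12)) = -3*(-71 - 1) = -3*(-72) = 216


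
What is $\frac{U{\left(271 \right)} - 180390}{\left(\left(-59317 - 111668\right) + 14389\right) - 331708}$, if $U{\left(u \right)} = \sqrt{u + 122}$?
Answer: $\frac{30065}{81384} - \frac{\sqrt{393}}{488304} \approx 0.36938$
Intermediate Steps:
$U{\left(u \right)} = \sqrt{122 + u}$
$\frac{U{\left(271 \right)} - 180390}{\left(\left(-59317 - 111668\right) + 14389\right) - 331708} = \frac{\sqrt{122 + 271} - 180390}{\left(\left(-59317 - 111668\right) + 14389\right) - 331708} = \frac{\sqrt{393} - 180390}{\left(-170985 + 14389\right) - 331708} = \frac{-180390 + \sqrt{393}}{-156596 - 331708} = \frac{-180390 + \sqrt{393}}{-488304} = \left(-180390 + \sqrt{393}\right) \left(- \frac{1}{488304}\right) = \frac{30065}{81384} - \frac{\sqrt{393}}{488304}$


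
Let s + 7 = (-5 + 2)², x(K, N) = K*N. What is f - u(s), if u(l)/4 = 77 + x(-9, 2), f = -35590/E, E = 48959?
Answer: -11589914/48959 ≈ -236.73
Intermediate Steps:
s = 2 (s = -7 + (-5 + 2)² = -7 + (-3)² = -7 + 9 = 2)
f = -35590/48959 ≈ -0.72693
u(l) = 236 (u(l) = 4*(77 - 9*2) = 4*(77 - 18) = 4*59 = 236)
f - u(s) = -35590/48959 - 1*236 = -35590/48959 - 236 = -11589914/48959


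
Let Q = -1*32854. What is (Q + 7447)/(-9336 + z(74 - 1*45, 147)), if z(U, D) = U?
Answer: 25407/9307 ≈ 2.7299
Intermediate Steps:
Q = -32854
(Q + 7447)/(-9336 + z(74 - 1*45, 147)) = (-32854 + 7447)/(-9336 + (74 - 1*45)) = -25407/(-9336 + (74 - 45)) = -25407/(-9336 + 29) = -25407/(-9307) = -25407*(-1/9307) = 25407/9307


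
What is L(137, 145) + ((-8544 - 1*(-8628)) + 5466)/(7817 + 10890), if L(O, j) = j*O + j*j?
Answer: 764934780/18707 ≈ 40890.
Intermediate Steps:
L(O, j) = j² + O*j (L(O, j) = O*j + j² = j² + O*j)
L(137, 145) + ((-8544 - 1*(-8628)) + 5466)/(7817 + 10890) = 145*(137 + 145) + ((-8544 - 1*(-8628)) + 5466)/(7817 + 10890) = 145*282 + ((-8544 + 8628) + 5466)/18707 = 40890 + (84 + 5466)*(1/18707) = 40890 + 5550*(1/18707) = 40890 + 5550/18707 = 764934780/18707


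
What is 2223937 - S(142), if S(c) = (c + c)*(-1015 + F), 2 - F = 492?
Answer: 2651357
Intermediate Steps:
F = -490 (F = 2 - 1*492 = 2 - 492 = -490)
S(c) = -3010*c (S(c) = (c + c)*(-1015 - 490) = (2*c)*(-1505) = -3010*c)
2223937 - S(142) = 2223937 - (-3010)*142 = 2223937 - 1*(-427420) = 2223937 + 427420 = 2651357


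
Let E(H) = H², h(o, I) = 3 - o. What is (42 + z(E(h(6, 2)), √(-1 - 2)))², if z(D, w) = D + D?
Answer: 3600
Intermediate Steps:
z(D, w) = 2*D
(42 + z(E(h(6, 2)), √(-1 - 2)))² = (42 + 2*(3 - 1*6)²)² = (42 + 2*(3 - 6)²)² = (42 + 2*(-3)²)² = (42 + 2*9)² = (42 + 18)² = 60² = 3600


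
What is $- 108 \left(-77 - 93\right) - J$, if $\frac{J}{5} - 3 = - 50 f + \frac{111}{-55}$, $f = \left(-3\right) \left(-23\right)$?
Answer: $\frac{391656}{11} \approx 35605.0$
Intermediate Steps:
$f = 69$
$J = - \frac{189696}{11}$ ($J = 15 + 5 \left(\left(-50\right) 69 + \frac{111}{-55}\right) = 15 + 5 \left(-3450 + 111 \left(- \frac{1}{55}\right)\right) = 15 + 5 \left(-3450 - \frac{111}{55}\right) = 15 + 5 \left(- \frac{189861}{55}\right) = 15 - \frac{189861}{11} = - \frac{189696}{11} \approx -17245.0$)
$- 108 \left(-77 - 93\right) - J = - 108 \left(-77 - 93\right) - - \frac{189696}{11} = \left(-108\right) \left(-170\right) + \frac{189696}{11} = 18360 + \frac{189696}{11} = \frac{391656}{11}$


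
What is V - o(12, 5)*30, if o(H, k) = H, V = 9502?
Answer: 9142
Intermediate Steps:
V - o(12, 5)*30 = 9502 - 12*30 = 9502 - 1*360 = 9502 - 360 = 9142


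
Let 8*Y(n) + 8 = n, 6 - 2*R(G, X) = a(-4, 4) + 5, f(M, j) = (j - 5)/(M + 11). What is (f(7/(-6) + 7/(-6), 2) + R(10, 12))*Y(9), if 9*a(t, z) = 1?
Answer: 23/1872 ≈ 0.012286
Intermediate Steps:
a(t, z) = ⅑ (a(t, z) = (⅑)*1 = ⅑)
f(M, j) = (-5 + j)/(11 + M)
R(G, X) = 4/9 (R(G, X) = 3 - (⅑ + 5)/2 = 3 - ½*46/9 = 3 - 23/9 = 4/9)
Y(n) = -1 + n/8
(f(7/(-6) + 7/(-6), 2) + R(10, 12))*Y(9) = ((-5 + 2)/(11 + (7/(-6) + 7/(-6))) + 4/9)*(-1 + (⅛)*9) = (-3/(11 + (7*(-⅙) + 7*(-⅙))) + 4/9)*(-1 + 9/8) = (-3/(11 + (-7/6 - 7/6)) + 4/9)*(⅛) = (-3/(11 - 7/3) + 4/9)*(⅛) = (-3/(26/3) + 4/9)*(⅛) = ((3/26)*(-3) + 4/9)*(⅛) = (-9/26 + 4/9)*(⅛) = (23/234)*(⅛) = 23/1872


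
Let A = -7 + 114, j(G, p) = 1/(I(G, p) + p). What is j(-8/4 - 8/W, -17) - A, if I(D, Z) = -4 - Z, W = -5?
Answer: -429/4 ≈ -107.25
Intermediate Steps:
j(G, p) = -¼ (j(G, p) = 1/((-4 - p) + p) = 1/(-4) = -¼)
A = 107
j(-8/4 - 8/W, -17) - A = -¼ - 1*107 = -¼ - 107 = -429/4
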